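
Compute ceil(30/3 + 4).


30/3 = 10
10 + 4 = 14
ceil(14) = 14

14


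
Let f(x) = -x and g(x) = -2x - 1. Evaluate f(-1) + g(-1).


f(-1) = 1
g(-1) = 1
Sum = 2

2


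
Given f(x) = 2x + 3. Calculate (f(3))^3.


f(3) = 9
(9)^3 = 729

729


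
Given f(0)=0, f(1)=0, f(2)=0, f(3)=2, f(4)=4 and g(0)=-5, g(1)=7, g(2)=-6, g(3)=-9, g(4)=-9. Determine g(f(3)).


f(3) = 2
g(2) = -6

-6


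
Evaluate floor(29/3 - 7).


29/3 = 9.6667
9.6667 - 7 = 2.6667
floor(2.6667) = 2

2


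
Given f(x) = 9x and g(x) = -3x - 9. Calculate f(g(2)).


-135


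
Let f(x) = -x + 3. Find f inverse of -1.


Solve -x + 3 = -1
x = (-1 - 3) / (-1) = 4

4


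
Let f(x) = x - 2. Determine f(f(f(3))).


f(3) = 1
f(1) = -1
f(-1) = -3

-3


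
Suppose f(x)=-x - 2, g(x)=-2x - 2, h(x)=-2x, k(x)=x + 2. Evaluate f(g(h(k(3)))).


k(3) = 5
h(5) = -10
g(-10) = 18
f(18) = -20

-20


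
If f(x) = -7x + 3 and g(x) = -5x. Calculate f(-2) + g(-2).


27


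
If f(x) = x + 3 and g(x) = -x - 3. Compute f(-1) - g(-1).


f(-1) = 2
g(-1) = -2
Difference = 4

4


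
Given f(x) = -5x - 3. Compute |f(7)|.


f(7) = -38
|-38| = 38

38


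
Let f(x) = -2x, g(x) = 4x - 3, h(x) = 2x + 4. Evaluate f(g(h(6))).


h(6) = 16
g(16) = 61
f(61) = -122

-122


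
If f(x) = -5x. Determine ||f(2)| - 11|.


f(2) = -10
|-10| = 10
|10 - 11| = 1

1


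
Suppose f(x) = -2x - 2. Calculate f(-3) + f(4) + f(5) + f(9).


f(-3) = 4
f(4) = -10
f(5) = -12
f(9) = -20
Sum = -38

-38


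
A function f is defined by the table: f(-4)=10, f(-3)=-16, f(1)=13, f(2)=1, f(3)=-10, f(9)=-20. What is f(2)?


Reading from the table at x = 2

1


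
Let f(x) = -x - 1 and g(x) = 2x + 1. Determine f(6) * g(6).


f(6) = -7
g(6) = 13
Product = -91

-91


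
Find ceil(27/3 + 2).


27/3 = 9
9 + 2 = 11
ceil(11) = 11

11


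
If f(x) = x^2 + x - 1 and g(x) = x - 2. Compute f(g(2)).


g(2) = 0
f(0) = 1*(0)^2 + 1*(0) - 1 = -1

-1


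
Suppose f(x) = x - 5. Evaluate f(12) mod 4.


f(12) = 7
7 mod 4 = 3

3


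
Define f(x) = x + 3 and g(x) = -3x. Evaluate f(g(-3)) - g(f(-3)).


f(g(-3)) = 12
g(f(-3)) = 0
Difference = 12

12


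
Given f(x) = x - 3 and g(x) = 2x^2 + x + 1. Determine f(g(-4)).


g(-4) = 29
f(29) = 26

26


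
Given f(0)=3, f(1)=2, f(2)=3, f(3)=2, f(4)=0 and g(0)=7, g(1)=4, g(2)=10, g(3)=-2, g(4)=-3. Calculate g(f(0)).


f(0) = 3
g(3) = -2

-2


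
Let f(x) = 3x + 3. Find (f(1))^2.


36


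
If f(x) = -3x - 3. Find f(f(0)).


f(0) = -3
f(-3) = 6

6


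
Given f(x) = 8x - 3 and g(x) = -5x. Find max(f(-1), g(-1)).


f(-1) = -11
g(-1) = 5
max = 5

5


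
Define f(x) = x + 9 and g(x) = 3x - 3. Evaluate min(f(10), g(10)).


19


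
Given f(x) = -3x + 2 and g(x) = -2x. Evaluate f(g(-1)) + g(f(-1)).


f(g(-1)) = -4
g(f(-1)) = -10
Sum = -14

-14


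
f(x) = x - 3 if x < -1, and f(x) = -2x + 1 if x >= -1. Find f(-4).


-4 satisfies x < -1
f(-4) = -7

-7


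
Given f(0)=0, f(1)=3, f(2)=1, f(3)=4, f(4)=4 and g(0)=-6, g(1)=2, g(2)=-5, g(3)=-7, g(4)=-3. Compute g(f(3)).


-3


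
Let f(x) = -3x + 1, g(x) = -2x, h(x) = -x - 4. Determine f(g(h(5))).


-53


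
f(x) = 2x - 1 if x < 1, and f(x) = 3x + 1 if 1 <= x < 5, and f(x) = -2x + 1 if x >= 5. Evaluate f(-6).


-6 satisfies x < 1
f(-6) = -13

-13


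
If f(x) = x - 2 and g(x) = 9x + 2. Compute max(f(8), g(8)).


f(8) = 6
g(8) = 74
max = 74

74


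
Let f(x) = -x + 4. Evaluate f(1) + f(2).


5


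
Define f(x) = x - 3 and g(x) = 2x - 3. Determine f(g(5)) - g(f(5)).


f(g(5)) = 4
g(f(5)) = 1
Difference = 3

3


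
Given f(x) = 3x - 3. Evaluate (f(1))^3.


f(1) = 0
(0)^3 = 0

0


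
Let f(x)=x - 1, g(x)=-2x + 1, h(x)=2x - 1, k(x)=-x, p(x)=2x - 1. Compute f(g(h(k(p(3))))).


p(3) = 5
k(5) = -5
h(-5) = -11
g(-11) = 23
f(23) = 22

22


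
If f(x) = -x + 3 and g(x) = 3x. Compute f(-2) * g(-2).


f(-2) = 5
g(-2) = -6
Product = -30

-30


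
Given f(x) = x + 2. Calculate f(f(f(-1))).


f(-1) = 1
f(1) = 3
f(3) = 5

5


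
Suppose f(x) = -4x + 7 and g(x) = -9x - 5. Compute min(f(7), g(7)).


f(7) = -21
g(7) = -68
min = -68

-68


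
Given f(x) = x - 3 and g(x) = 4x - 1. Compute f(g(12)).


g(12) = 47
f(47) = 44

44


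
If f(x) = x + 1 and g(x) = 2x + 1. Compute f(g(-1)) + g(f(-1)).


1


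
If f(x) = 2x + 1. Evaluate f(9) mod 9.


f(9) = 19
19 mod 9 = 1

1


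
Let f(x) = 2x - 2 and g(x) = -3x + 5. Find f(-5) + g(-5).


f(-5) = -12
g(-5) = 20
Sum = 8

8


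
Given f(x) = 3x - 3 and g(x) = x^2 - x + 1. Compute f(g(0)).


g(0) = 1
f(1) = 0

0


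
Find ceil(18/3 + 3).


18/3 = 6
6 + 3 = 9
ceil(9) = 9

9


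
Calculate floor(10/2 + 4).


9


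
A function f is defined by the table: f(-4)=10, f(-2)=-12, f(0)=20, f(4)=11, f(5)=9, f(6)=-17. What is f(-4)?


Reading from the table at x = -4

10


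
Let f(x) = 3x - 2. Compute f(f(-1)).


f(-1) = -5
f(-5) = -17

-17


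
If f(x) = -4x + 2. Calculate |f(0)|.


f(0) = 2
|2| = 2

2


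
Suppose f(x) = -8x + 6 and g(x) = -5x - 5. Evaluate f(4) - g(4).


f(4) = -26
g(4) = -25
Difference = -1

-1


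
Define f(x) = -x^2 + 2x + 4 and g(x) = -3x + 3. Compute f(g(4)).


g(4) = -9
f(-9) = (-1)*(-9)^2 + 2*(-9) + 4 = -95

-95


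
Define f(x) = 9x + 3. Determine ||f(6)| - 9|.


f(6) = 57
|57| = 57
|57 - 9| = 48

48


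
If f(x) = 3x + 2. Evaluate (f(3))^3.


f(3) = 11
(11)^3 = 1331

1331


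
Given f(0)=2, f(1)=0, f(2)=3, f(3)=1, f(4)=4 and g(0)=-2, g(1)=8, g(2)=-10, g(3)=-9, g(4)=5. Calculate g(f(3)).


f(3) = 1
g(1) = 8

8


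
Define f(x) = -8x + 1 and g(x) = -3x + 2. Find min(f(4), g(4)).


f(4) = -31
g(4) = -10
min = -31

-31


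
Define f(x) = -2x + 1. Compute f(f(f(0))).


f(0) = 1
f(1) = -1
f(-1) = 3

3


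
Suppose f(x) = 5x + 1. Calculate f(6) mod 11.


f(6) = 31
31 mod 11 = 9

9


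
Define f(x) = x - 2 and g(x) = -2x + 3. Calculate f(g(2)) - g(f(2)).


f(g(2)) = -3
g(f(2)) = 3
Difference = -6

-6


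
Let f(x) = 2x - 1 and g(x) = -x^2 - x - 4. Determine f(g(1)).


g(1) = -6
f(-6) = -13

-13


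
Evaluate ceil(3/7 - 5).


3/7 = 0.4286
0.4286 - 5 = -4.5714
ceil(-4.5714) = -4

-4


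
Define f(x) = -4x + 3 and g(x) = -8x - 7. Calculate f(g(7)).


g(7) = -63
f(-63) = 255

255


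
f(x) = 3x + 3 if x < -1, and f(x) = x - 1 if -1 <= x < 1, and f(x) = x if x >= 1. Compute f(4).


4 satisfies x >= 1
f(4) = 4

4


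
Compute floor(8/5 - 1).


8/5 = 1.6
1.6 - 1 = 0.6
floor(0.6) = 0

0


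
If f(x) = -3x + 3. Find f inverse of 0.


Solve -3x + 3 = 0
x = (0 - 3) / (-3) = 1

1


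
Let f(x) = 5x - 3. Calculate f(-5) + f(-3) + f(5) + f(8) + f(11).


f(-5) = -28
f(-3) = -18
f(5) = 22
f(8) = 37
f(11) = 52
Sum = 65

65


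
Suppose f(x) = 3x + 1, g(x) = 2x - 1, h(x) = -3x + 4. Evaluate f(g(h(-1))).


h(-1) = 7
g(7) = 13
f(13) = 40

40


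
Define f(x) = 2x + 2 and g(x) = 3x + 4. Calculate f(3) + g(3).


21


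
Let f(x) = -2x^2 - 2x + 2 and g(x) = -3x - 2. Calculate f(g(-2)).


-38


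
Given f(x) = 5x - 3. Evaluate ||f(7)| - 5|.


f(7) = 32
|32| = 32
|32 - 5| = 27

27


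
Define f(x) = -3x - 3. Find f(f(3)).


f(3) = -12
f(-12) = 33

33


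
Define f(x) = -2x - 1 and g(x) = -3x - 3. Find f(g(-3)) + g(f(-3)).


f(g(-3)) = -13
g(f(-3)) = -18
Sum = -31

-31


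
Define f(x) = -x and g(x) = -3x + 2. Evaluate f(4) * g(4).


f(4) = -4
g(4) = -10
Product = 40

40


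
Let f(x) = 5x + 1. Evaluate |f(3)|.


16


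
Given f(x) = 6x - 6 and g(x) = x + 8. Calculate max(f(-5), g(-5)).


f(-5) = -36
g(-5) = 3
max = 3

3


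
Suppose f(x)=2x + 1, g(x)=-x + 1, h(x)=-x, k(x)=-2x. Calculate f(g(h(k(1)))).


k(1) = -2
h(-2) = 2
g(2) = -1
f(-1) = -1

-1


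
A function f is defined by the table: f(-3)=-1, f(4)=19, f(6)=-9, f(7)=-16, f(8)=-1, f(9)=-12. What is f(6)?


-9


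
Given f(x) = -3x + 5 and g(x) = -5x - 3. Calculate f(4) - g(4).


16


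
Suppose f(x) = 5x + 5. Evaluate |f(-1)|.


f(-1) = 0
|0| = 0

0


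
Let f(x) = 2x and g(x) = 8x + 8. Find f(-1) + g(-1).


f(-1) = -2
g(-1) = 0
Sum = -2

-2


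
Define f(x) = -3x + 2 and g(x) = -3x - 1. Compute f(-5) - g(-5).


f(-5) = 17
g(-5) = 14
Difference = 3

3


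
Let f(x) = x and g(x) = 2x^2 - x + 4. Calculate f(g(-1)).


g(-1) = 7
f(7) = 7

7


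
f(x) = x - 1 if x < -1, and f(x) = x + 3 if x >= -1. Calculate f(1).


1 satisfies x >= -1
f(1) = 4

4


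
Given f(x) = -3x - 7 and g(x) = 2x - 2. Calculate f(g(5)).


g(5) = 8
f(8) = -31

-31


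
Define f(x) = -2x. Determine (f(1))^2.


f(1) = -2
(-2)^2 = 4

4


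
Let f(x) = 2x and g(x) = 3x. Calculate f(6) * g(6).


f(6) = 12
g(6) = 18
Product = 216

216


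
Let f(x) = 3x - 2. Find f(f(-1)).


f(-1) = -5
f(-5) = -17

-17


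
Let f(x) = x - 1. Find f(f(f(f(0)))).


f(0) = -1
f(-1) = -2
f(-2) = -3
f(-3) = -4

-4


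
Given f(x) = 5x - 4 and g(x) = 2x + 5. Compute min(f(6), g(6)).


f(6) = 26
g(6) = 17
min = 17

17


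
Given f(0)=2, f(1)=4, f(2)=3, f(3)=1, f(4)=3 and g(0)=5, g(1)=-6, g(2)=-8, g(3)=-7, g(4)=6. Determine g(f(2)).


-7


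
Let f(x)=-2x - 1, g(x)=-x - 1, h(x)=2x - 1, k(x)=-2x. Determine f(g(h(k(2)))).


k(2) = -4
h(-4) = -9
g(-9) = 8
f(8) = -17

-17


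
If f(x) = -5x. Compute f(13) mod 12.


f(13) = -65
-65 mod 12 = 7

7


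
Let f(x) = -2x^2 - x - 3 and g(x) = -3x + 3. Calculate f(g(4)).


g(4) = -9
f(-9) = (-2)*(-9)^2 - 1*(-9) - 3 = -156

-156


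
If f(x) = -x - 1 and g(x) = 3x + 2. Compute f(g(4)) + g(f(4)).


f(g(4)) = -15
g(f(4)) = -13
Sum = -28

-28


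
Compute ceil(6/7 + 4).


6/7 = 0.8571
0.8571 + 4 = 4.8571
ceil(4.8571) = 5

5


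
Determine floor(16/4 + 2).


16/4 = 4
4 + 2 = 6
floor(6) = 6

6


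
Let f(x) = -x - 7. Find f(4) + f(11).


f(4) = -11
f(11) = -18
Sum = -29

-29


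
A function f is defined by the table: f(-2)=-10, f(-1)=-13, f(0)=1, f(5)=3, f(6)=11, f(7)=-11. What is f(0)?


Reading from the table at x = 0

1


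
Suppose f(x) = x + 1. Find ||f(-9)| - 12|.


f(-9) = -8
|-8| = 8
|8 - 12| = 4

4


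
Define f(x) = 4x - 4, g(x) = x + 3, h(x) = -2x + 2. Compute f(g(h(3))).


h(3) = -4
g(-4) = -1
f(-1) = -8

-8


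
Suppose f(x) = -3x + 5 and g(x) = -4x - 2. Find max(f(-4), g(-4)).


f(-4) = 17
g(-4) = 14
max = 17

17


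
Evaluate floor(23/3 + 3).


23/3 = 7.6667
7.6667 + 3 = 10.6667
floor(10.6667) = 10

10


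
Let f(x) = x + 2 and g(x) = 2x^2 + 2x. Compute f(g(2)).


14


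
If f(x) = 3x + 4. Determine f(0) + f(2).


14


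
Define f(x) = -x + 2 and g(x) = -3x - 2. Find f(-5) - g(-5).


f(-5) = 7
g(-5) = 13
Difference = -6

-6


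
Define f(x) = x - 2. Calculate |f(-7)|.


f(-7) = -9
|-9| = 9

9


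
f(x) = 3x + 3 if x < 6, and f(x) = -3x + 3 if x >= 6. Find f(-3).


-6


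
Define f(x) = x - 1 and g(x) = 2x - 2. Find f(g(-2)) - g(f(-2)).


f(g(-2)) = -7
g(f(-2)) = -8
Difference = 1

1


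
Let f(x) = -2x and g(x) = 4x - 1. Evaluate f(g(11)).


g(11) = 43
f(43) = -86

-86


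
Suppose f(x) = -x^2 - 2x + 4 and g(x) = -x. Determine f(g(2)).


g(2) = -2
f(-2) = (-1)*(-2)^2 - 2*(-2) + 4 = 4

4


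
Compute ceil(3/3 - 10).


3/3 = 1
1 - 10 = -9
ceil(-9) = -9

-9


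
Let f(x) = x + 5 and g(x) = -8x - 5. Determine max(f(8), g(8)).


f(8) = 13
g(8) = -69
max = 13

13


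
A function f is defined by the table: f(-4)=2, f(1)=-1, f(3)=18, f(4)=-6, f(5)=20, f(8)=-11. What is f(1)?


Reading from the table at x = 1

-1


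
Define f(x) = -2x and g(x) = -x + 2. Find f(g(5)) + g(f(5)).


f(g(5)) = 6
g(f(5)) = 12
Sum = 18

18


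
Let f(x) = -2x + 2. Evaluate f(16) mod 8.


f(16) = -30
-30 mod 8 = 2

2


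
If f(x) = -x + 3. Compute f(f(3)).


3


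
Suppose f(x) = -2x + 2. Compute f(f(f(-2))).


f(-2) = 6
f(6) = -10
f(-10) = 22

22


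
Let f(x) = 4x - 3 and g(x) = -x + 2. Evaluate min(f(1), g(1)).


f(1) = 1
g(1) = 1
min = 1

1


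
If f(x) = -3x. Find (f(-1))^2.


9


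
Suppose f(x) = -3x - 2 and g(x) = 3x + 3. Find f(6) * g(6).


f(6) = -20
g(6) = 21
Product = -420

-420


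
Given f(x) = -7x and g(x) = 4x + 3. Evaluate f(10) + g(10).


f(10) = -70
g(10) = 43
Sum = -27

-27


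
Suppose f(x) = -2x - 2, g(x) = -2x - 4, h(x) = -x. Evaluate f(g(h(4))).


h(4) = -4
g(-4) = 4
f(4) = -10

-10


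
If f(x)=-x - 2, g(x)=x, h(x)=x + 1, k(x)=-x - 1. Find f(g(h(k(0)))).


k(0) = -1
h(-1) = 0
g(0) = 0
f(0) = -2

-2


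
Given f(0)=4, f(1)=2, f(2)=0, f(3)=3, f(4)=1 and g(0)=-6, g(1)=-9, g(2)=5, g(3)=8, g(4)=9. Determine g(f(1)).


f(1) = 2
g(2) = 5

5


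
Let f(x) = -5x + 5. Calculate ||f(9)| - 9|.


f(9) = -40
|-40| = 40
|40 - 9| = 31

31


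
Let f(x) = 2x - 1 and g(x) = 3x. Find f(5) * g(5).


f(5) = 9
g(5) = 15
Product = 135

135


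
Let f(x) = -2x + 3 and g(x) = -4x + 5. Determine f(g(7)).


g(7) = -23
f(-23) = 49

49


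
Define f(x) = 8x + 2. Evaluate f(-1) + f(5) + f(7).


f(-1) = -6
f(5) = 42
f(7) = 58
Sum = 94

94


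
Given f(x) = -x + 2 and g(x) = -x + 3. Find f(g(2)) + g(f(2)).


4


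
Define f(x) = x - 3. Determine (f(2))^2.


1


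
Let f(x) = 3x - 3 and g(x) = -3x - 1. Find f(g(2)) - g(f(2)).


f(g(2)) = -24
g(f(2)) = -10
Difference = -14

-14


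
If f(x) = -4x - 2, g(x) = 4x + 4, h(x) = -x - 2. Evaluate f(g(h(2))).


h(2) = -4
g(-4) = -12
f(-12) = 46

46


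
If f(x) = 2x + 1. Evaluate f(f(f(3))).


f(3) = 7
f(7) = 15
f(15) = 31

31


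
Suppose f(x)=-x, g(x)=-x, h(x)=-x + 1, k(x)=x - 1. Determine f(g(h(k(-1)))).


k(-1) = -2
h(-2) = 3
g(3) = -3
f(-3) = 3

3


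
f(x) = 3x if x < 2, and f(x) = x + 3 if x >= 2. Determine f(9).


9 satisfies x >= 2
f(9) = 12

12


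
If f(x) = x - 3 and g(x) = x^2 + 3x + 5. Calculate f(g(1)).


g(1) = 9
f(9) = 6

6


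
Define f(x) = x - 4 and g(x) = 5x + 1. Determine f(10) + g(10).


57


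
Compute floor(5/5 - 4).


5/5 = 1
1 - 4 = -3
floor(-3) = -3

-3


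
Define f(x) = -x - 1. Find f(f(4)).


f(4) = -5
f(-5) = 4

4


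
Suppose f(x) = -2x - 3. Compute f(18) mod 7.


f(18) = -39
-39 mod 7 = 3

3


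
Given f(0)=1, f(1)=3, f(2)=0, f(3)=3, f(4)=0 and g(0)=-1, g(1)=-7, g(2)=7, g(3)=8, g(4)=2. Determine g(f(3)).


8


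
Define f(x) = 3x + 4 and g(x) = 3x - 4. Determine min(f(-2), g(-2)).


f(-2) = -2
g(-2) = -10
min = -10

-10


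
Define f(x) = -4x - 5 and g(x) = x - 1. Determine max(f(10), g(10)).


f(10) = -45
g(10) = 9
max = 9

9


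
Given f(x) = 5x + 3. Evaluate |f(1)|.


f(1) = 8
|8| = 8

8


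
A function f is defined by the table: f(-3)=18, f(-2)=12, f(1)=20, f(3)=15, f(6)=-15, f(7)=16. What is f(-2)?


Reading from the table at x = -2

12


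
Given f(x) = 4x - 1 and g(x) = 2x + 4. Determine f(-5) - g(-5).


f(-5) = -21
g(-5) = -6
Difference = -15

-15


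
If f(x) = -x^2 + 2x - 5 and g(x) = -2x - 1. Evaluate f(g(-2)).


g(-2) = 3
f(3) = (-1)*(3)^2 + 2*(3) - 5 = -8

-8


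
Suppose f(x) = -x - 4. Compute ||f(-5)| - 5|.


f(-5) = 1
|1| = 1
|1 - 5| = 4

4


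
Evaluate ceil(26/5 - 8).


26/5 = 5.2
5.2 - 8 = -2.8
ceil(-2.8) = -2

-2


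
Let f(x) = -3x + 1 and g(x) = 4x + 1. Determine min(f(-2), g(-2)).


f(-2) = 7
g(-2) = -7
min = -7

-7


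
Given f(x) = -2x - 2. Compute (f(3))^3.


f(3) = -8
(-8)^3 = -512

-512


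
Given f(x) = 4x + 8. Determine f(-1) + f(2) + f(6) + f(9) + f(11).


148


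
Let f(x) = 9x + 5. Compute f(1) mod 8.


f(1) = 14
14 mod 8 = 6

6


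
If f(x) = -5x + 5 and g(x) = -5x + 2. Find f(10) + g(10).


f(10) = -45
g(10) = -48
Sum = -93

-93


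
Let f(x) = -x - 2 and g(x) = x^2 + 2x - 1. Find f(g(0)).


g(0) = -1
f(-1) = -1

-1


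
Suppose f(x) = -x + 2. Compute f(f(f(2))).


f(2) = 0
f(0) = 2
f(2) = 0

0


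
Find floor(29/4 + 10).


29/4 = 7.25
7.25 + 10 = 17.25
floor(17.25) = 17

17


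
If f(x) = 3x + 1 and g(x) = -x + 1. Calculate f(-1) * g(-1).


f(-1) = -2
g(-1) = 2
Product = -4

-4


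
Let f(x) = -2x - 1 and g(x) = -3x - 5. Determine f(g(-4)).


-15


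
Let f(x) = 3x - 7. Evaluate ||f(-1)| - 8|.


2


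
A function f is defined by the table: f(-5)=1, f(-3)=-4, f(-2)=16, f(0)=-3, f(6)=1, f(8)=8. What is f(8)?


8


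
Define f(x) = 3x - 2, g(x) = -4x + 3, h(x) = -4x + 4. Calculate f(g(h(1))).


7


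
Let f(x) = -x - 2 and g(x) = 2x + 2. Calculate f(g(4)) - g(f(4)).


f(g(4)) = -12
g(f(4)) = -10
Difference = -2

-2


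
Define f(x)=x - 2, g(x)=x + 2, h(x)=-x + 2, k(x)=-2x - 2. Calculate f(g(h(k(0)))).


4


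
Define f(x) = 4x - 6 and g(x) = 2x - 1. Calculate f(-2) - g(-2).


f(-2) = -14
g(-2) = -5
Difference = -9

-9


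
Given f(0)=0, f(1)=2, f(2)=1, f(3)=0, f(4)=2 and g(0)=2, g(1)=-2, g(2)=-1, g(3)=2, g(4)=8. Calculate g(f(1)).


-1


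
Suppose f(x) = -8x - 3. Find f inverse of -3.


0


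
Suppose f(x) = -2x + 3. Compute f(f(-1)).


-7


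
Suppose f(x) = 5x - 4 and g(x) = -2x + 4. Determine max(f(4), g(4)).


f(4) = 16
g(4) = -4
max = 16

16


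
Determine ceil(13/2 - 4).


13/2 = 6.5
6.5 - 4 = 2.5
ceil(2.5) = 3

3


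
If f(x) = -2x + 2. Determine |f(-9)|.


f(-9) = 20
|20| = 20

20


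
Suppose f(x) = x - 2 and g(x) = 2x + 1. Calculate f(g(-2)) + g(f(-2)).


f(g(-2)) = -5
g(f(-2)) = -7
Sum = -12

-12


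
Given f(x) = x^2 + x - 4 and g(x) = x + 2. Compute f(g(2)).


g(2) = 4
f(4) = 1*(4)^2 + 1*(4) - 4 = 16

16


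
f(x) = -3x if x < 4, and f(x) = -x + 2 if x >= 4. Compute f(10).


10 satisfies x >= 4
f(10) = -8

-8


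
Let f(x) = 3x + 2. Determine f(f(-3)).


f(-3) = -7
f(-7) = -19

-19


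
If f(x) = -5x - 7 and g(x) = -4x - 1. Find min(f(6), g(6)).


f(6) = -37
g(6) = -25
min = -37

-37


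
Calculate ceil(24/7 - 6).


-2


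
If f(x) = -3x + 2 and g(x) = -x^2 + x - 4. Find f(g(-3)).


g(-3) = -16
f(-16) = 50

50


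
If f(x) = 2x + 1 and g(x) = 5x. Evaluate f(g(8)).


g(8) = 40
f(40) = 81

81


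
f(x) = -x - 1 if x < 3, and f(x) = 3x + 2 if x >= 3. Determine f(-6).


-6 satisfies x < 3
f(-6) = 5

5


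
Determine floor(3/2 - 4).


3/2 = 1.5
1.5 - 4 = -2.5
floor(-2.5) = -3

-3


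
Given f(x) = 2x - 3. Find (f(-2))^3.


f(-2) = -7
(-7)^3 = -343

-343


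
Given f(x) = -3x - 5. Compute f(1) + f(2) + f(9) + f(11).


f(1) = -8
f(2) = -11
f(9) = -32
f(11) = -38
Sum = -89

-89


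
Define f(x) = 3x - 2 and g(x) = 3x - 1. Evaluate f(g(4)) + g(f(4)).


f(g(4)) = 31
g(f(4)) = 29
Sum = 60

60


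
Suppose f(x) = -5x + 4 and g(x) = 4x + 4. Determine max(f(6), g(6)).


f(6) = -26
g(6) = 28
max = 28

28


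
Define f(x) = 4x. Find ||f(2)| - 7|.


f(2) = 8
|8| = 8
|8 - 7| = 1

1


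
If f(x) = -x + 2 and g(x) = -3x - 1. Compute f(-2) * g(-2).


f(-2) = 4
g(-2) = 5
Product = 20

20


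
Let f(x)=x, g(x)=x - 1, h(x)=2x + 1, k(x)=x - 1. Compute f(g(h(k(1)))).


k(1) = 0
h(0) = 1
g(1) = 0
f(0) = 0

0


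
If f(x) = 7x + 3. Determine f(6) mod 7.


f(6) = 45
45 mod 7 = 3

3


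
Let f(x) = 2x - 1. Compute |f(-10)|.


f(-10) = -21
|-21| = 21

21


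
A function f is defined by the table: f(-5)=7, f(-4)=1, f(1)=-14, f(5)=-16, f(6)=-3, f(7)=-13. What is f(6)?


Reading from the table at x = 6

-3


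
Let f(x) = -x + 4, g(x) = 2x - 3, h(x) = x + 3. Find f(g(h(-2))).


h(-2) = 1
g(1) = -1
f(-1) = 5

5


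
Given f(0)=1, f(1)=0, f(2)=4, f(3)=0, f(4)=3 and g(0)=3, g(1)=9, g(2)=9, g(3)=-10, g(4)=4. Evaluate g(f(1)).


3


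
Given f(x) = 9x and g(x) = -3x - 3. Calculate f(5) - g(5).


f(5) = 45
g(5) = -18
Difference = 63

63


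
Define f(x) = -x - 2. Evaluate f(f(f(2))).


f(2) = -4
f(-4) = 2
f(2) = -4

-4


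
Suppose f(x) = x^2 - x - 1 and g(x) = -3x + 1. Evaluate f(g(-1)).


g(-1) = 4
f(4) = 1*(4)^2 - 1*(4) - 1 = 11

11


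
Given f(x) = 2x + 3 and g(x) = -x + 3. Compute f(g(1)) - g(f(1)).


f(g(1)) = 7
g(f(1)) = -2
Difference = 9

9


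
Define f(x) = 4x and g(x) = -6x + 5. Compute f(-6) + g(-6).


f(-6) = -24
g(-6) = 41
Sum = 17

17


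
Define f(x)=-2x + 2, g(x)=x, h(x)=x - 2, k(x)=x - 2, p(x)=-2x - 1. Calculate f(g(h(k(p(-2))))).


p(-2) = 3
k(3) = 1
h(1) = -1
g(-1) = -1
f(-1) = 4

4


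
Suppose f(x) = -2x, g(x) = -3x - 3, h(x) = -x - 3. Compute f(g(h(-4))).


h(-4) = 1
g(1) = -6
f(-6) = 12

12


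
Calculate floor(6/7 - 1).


6/7 = 0.8571
0.8571 - 1 = -0.1429
floor(-0.1429) = -1

-1


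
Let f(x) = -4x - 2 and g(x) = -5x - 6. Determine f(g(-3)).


g(-3) = 9
f(9) = -38

-38


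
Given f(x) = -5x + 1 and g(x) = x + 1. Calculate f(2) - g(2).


f(2) = -9
g(2) = 3
Difference = -12

-12


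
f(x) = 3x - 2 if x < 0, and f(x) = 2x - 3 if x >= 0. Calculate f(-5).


-5 satisfies x < 0
f(-5) = -17

-17


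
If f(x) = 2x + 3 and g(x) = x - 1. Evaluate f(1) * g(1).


f(1) = 5
g(1) = 0
Product = 0

0


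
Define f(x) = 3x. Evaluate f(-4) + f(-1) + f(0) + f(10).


f(-4) = -12
f(-1) = -3
f(0) = 0
f(10) = 30
Sum = 15

15


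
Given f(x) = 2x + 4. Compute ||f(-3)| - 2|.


f(-3) = -2
|-2| = 2
|2 - 2| = 0

0


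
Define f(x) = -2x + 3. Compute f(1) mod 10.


f(1) = 1
1 mod 10 = 1

1


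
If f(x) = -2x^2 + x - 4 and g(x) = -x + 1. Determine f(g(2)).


g(2) = -1
f(-1) = (-2)*(-1)^2 + 1*(-1) - 4 = -7

-7


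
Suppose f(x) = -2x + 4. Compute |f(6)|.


f(6) = -8
|-8| = 8

8


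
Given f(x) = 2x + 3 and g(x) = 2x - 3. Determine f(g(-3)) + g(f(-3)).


f(g(-3)) = -15
g(f(-3)) = -9
Sum = -24

-24


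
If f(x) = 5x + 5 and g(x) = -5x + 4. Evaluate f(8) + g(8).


f(8) = 45
g(8) = -36
Sum = 9

9


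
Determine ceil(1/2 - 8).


1/2 = 0.5
0.5 - 8 = -7.5
ceil(-7.5) = -7

-7


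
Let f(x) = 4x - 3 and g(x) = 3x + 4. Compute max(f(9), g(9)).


f(9) = 33
g(9) = 31
max = 33

33


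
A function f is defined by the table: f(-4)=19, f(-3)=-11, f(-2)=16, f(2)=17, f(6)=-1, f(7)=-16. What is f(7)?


Reading from the table at x = 7

-16


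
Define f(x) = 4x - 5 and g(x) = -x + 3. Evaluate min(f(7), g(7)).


f(7) = 23
g(7) = -4
min = -4

-4


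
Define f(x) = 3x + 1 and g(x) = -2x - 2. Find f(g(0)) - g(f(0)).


f(g(0)) = -5
g(f(0)) = -4
Difference = -1

-1


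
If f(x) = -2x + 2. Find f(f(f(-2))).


f(-2) = 6
f(6) = -10
f(-10) = 22

22


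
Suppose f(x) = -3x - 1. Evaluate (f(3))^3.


-1000


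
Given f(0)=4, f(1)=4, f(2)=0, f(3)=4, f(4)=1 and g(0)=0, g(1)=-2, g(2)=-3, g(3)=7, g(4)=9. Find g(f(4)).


-2


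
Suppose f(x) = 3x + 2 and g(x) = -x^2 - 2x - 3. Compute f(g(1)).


g(1) = -6
f(-6) = -16

-16


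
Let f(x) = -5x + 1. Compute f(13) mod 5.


f(13) = -64
-64 mod 5 = 1

1


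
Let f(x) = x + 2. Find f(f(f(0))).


f(0) = 2
f(2) = 4
f(4) = 6

6


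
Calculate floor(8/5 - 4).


8/5 = 1.6
1.6 - 4 = -2.4
floor(-2.4) = -3

-3


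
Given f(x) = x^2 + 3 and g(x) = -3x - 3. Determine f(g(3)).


g(3) = -12
f(-12) = 1*(-12)^2 + 3 = 147

147


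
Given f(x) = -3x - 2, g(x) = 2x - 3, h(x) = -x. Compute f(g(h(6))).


h(6) = -6
g(-6) = -15
f(-15) = 43

43


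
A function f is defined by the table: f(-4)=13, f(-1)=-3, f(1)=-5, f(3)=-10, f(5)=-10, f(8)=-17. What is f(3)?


Reading from the table at x = 3

-10


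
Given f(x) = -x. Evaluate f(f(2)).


f(2) = -2
f(-2) = 2

2


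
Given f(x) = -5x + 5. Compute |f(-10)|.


f(-10) = 55
|55| = 55

55


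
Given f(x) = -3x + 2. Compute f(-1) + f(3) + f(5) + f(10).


-43


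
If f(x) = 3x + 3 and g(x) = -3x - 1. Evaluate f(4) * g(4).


f(4) = 15
g(4) = -13
Product = -195

-195


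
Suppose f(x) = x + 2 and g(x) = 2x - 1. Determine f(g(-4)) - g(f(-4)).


f(g(-4)) = -7
g(f(-4)) = -5
Difference = -2

-2


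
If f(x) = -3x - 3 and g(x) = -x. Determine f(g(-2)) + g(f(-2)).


f(g(-2)) = -9
g(f(-2)) = -3
Sum = -12

-12


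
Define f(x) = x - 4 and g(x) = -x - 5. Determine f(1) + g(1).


f(1) = -3
g(1) = -6
Sum = -9

-9


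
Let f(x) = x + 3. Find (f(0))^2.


f(0) = 3
(3)^2 = 9

9


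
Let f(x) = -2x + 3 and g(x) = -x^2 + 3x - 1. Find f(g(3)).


g(3) = -1
f(-1) = 5

5


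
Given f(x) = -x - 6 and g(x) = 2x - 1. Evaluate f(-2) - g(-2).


f(-2) = -4
g(-2) = -5
Difference = 1

1


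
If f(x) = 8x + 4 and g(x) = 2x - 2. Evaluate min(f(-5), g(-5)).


f(-5) = -36
g(-5) = -12
min = -36

-36


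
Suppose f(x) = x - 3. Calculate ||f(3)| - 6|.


f(3) = 0
|0| = 0
|0 - 6| = 6

6


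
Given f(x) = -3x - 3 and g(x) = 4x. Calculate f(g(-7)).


g(-7) = -28
f(-28) = 81

81


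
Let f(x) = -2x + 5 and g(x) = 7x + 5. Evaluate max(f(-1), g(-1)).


f(-1) = 7
g(-1) = -2
max = 7

7


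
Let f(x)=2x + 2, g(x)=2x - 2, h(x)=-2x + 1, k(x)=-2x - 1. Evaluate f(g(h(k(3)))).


k(3) = -7
h(-7) = 15
g(15) = 28
f(28) = 58

58


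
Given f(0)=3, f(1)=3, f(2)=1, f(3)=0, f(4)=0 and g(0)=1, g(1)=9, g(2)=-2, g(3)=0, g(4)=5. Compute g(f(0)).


f(0) = 3
g(3) = 0

0


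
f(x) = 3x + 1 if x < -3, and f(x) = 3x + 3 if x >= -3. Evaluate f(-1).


-1 satisfies x >= -3
f(-1) = 0

0


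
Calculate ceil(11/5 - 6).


-3


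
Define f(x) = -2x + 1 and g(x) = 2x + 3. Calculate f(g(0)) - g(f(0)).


-10


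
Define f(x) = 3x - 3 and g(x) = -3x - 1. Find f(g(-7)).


57


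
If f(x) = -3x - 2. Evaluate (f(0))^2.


f(0) = -2
(-2)^2 = 4

4


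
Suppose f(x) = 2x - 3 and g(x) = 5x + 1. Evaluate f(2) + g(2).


f(2) = 1
g(2) = 11
Sum = 12

12


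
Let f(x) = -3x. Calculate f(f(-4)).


-36


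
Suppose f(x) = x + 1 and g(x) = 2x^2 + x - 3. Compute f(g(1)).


g(1) = 0
f(0) = 1

1


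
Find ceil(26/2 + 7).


26/2 = 13
13 + 7 = 20
ceil(20) = 20

20


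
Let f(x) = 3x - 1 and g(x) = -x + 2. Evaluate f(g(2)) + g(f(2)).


f(g(2)) = -1
g(f(2)) = -3
Sum = -4

-4


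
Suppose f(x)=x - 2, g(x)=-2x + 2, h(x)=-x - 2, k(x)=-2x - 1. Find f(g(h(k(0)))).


2


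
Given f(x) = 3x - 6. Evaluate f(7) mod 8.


f(7) = 15
15 mod 8 = 7

7


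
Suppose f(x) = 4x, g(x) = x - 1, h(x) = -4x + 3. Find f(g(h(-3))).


h(-3) = 15
g(15) = 14
f(14) = 56

56


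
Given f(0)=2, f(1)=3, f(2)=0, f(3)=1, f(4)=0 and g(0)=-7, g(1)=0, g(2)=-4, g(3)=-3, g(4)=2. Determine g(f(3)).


0


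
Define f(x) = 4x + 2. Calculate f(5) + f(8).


f(5) = 22
f(8) = 34
Sum = 56

56


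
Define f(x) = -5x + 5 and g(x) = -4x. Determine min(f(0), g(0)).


f(0) = 5
g(0) = 0
min = 0

0


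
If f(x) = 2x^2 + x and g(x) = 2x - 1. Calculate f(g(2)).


g(2) = 3
f(3) = 2*(3)^2 + 1*(3) = 21

21


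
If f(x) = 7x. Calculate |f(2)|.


14


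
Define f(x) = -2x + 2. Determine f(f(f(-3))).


f(-3) = 8
f(8) = -14
f(-14) = 30

30


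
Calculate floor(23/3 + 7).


14


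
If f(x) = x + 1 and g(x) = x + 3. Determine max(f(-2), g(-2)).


1


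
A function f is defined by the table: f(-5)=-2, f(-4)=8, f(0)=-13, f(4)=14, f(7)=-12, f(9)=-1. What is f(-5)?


-2


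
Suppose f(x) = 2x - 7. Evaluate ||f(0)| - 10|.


3


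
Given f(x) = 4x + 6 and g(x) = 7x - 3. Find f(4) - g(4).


f(4) = 22
g(4) = 25
Difference = -3

-3


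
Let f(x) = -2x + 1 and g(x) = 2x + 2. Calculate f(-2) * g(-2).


f(-2) = 5
g(-2) = -2
Product = -10

-10


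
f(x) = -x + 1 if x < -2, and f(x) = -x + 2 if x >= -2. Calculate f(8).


8 satisfies x >= -2
f(8) = -6

-6


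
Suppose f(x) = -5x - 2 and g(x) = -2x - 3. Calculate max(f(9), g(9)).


-21


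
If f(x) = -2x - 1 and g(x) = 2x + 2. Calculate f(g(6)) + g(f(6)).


f(g(6)) = -29
g(f(6)) = -24
Sum = -53

-53


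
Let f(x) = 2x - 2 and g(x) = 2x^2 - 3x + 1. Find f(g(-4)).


g(-4) = 45
f(45) = 88

88


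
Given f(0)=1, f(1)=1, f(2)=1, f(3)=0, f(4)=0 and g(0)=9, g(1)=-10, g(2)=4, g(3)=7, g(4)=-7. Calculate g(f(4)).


f(4) = 0
g(0) = 9

9


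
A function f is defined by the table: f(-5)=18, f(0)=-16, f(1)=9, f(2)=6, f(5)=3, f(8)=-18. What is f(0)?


Reading from the table at x = 0

-16


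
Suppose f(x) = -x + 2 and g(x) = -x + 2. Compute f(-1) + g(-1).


f(-1) = 3
g(-1) = 3
Sum = 6

6


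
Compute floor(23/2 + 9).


23/2 = 11.5
11.5 + 9 = 20.5
floor(20.5) = 20

20


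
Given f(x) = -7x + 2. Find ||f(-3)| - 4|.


f(-3) = 23
|23| = 23
|23 - 4| = 19

19


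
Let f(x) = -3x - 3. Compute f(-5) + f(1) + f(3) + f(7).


-30


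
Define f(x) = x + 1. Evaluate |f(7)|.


8


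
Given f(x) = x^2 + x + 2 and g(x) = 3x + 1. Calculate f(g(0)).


g(0) = 1
f(1) = 1*(1)^2 + 1*(1) + 2 = 4

4


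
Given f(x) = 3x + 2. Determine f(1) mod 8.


5


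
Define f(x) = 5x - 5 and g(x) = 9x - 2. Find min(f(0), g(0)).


f(0) = -5
g(0) = -2
min = -5

-5


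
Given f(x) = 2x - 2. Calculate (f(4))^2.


f(4) = 6
(6)^2 = 36

36


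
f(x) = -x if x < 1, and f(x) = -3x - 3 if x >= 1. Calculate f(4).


-15


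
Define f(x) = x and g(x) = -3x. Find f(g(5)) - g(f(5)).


0


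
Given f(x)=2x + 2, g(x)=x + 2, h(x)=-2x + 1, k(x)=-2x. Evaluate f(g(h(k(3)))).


k(3) = -6
h(-6) = 13
g(13) = 15
f(15) = 32

32


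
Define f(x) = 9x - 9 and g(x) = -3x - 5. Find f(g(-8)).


g(-8) = 19
f(19) = 162

162


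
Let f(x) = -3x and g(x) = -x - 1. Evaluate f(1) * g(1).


f(1) = -3
g(1) = -2
Product = 6

6


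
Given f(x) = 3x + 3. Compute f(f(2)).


f(2) = 9
f(9) = 30

30


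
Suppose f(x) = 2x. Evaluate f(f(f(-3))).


f(-3) = -6
f(-6) = -12
f(-12) = -24

-24


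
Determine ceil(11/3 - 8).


11/3 = 3.6667
3.6667 - 8 = -4.3333
ceil(-4.3333) = -4

-4


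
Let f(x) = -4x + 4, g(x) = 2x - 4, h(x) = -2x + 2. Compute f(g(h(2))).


36


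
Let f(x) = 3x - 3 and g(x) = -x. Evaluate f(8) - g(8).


f(8) = 21
g(8) = -8
Difference = 29

29


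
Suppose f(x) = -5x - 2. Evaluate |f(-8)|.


f(-8) = 38
|38| = 38

38


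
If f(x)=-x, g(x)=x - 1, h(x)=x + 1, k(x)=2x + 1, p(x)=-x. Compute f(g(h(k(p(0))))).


p(0) = 0
k(0) = 1
h(1) = 2
g(2) = 1
f(1) = -1

-1


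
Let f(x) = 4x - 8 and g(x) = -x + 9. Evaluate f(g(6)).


g(6) = 3
f(3) = 4

4


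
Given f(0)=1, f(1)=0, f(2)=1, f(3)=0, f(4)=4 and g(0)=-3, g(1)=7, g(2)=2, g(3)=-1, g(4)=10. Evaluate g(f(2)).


f(2) = 1
g(1) = 7

7


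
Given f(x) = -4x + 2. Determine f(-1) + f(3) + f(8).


f(-1) = 6
f(3) = -10
f(8) = -30
Sum = -34

-34


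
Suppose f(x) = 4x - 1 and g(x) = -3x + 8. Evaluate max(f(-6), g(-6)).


f(-6) = -25
g(-6) = 26
max = 26

26


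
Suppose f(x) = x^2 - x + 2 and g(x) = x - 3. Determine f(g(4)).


g(4) = 1
f(1) = 1*(1)^2 - 1*(1) + 2 = 2

2


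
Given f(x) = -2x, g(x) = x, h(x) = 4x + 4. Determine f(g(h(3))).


-32


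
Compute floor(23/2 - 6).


23/2 = 11.5
11.5 - 6 = 5.5
floor(5.5) = 5

5


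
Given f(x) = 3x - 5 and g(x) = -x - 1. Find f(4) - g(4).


12


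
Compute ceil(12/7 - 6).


-4


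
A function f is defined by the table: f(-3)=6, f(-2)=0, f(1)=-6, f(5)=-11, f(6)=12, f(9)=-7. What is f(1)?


Reading from the table at x = 1

-6


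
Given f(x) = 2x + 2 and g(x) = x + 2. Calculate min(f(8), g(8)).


10


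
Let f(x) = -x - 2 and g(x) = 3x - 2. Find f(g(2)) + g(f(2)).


f(g(2)) = -6
g(f(2)) = -14
Sum = -20

-20


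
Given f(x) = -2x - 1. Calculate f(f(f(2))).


f(2) = -5
f(-5) = 9
f(9) = -19

-19


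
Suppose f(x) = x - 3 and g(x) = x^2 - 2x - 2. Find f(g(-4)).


19


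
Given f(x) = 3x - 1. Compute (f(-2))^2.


f(-2) = -7
(-7)^2 = 49

49


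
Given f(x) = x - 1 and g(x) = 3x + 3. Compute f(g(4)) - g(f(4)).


f(g(4)) = 14
g(f(4)) = 12
Difference = 2

2


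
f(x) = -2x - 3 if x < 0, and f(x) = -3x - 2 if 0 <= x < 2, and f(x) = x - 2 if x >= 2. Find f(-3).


3


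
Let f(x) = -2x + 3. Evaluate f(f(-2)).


f(-2) = 7
f(7) = -11

-11


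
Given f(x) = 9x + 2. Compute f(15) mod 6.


f(15) = 137
137 mod 6 = 5

5


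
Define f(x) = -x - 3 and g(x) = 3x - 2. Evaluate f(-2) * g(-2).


8


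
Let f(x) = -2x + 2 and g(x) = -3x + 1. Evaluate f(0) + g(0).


f(0) = 2
g(0) = 1
Sum = 3

3


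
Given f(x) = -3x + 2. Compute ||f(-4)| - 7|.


f(-4) = 14
|14| = 14
|14 - 7| = 7

7


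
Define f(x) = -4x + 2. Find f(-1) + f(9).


f(-1) = 6
f(9) = -34
Sum = -28

-28


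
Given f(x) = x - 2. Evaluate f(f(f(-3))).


f(-3) = -5
f(-5) = -7
f(-7) = -9

-9


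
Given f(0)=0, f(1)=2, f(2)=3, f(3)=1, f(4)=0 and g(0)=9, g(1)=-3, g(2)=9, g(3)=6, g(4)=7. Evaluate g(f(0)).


f(0) = 0
g(0) = 9

9


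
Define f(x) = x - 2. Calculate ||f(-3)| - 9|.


f(-3) = -5
|-5| = 5
|5 - 9| = 4

4


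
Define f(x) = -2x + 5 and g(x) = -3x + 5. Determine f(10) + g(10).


f(10) = -15
g(10) = -25
Sum = -40

-40


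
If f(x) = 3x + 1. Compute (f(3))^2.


f(3) = 10
(10)^2 = 100

100


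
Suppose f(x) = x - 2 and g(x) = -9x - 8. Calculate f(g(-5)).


g(-5) = 37
f(37) = 35

35


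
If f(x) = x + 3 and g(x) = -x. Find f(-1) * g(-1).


f(-1) = 2
g(-1) = 1
Product = 2

2


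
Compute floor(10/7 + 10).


10/7 = 1.4286
1.4286 + 10 = 11.4286
floor(11.4286) = 11

11


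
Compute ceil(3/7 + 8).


3/7 = 0.4286
0.4286 + 8 = 8.4286
ceil(8.4286) = 9

9


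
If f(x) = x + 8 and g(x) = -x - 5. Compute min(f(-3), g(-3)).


f(-3) = 5
g(-3) = -2
min = -2

-2


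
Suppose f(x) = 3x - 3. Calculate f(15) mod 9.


f(15) = 42
42 mod 9 = 6

6


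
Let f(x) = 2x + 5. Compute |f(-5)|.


f(-5) = -5
|-5| = 5

5


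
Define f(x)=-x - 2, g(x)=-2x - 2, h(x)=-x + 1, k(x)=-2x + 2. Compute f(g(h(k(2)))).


k(2) = -2
h(-2) = 3
g(3) = -8
f(-8) = 6

6


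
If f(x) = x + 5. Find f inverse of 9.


Solve x + 5 = 9
x = (9 - 5) / 1 = 4

4


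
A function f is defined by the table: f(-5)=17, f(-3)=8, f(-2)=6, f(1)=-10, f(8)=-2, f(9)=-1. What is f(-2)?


6


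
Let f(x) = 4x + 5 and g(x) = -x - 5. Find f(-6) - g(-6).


f(-6) = -19
g(-6) = 1
Difference = -20

-20


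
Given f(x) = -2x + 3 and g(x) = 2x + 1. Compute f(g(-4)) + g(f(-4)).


f(g(-4)) = 17
g(f(-4)) = 23
Sum = 40

40


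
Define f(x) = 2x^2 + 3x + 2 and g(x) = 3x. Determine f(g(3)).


g(3) = 9
f(9) = 2*(9)^2 + 3*(9) + 2 = 191

191


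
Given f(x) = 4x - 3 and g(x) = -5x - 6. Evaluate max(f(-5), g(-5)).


f(-5) = -23
g(-5) = 19
max = 19

19


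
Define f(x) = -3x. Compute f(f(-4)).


f(-4) = 12
f(12) = -36

-36


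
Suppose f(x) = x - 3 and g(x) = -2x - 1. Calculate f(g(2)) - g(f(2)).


f(g(2)) = -8
g(f(2)) = 1
Difference = -9

-9


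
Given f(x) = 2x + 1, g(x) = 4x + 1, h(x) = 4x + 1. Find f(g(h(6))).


h(6) = 25
g(25) = 101
f(101) = 203

203


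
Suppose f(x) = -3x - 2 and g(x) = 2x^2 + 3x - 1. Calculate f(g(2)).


g(2) = 13
f(13) = -41

-41


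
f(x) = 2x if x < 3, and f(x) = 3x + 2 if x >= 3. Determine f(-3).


-3 satisfies x < 3
f(-3) = -6

-6


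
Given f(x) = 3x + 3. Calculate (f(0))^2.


9


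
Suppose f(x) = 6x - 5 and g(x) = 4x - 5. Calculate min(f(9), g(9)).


f(9) = 49
g(9) = 31
min = 31

31


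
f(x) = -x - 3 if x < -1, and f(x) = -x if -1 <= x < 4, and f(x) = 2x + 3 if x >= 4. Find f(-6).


-6 satisfies x < -1
f(-6) = 3

3


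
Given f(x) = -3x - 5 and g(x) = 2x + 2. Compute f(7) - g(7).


f(7) = -26
g(7) = 16
Difference = -42

-42


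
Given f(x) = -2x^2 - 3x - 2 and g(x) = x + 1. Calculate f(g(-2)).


g(-2) = -1
f(-1) = (-2)*(-1)^2 - 3*(-1) - 2 = -1

-1


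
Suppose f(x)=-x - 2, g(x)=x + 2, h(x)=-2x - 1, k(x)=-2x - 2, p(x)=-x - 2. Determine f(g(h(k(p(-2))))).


p(-2) = 0
k(0) = -2
h(-2) = 3
g(3) = 5
f(5) = -7

-7


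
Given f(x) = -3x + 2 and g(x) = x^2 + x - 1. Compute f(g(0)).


g(0) = -1
f(-1) = 5

5


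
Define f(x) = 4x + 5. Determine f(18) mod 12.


f(18) = 77
77 mod 12 = 5

5


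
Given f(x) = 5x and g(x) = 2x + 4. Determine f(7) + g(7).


53


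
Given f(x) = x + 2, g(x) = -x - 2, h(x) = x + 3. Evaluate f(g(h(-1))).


h(-1) = 2
g(2) = -4
f(-4) = -2

-2


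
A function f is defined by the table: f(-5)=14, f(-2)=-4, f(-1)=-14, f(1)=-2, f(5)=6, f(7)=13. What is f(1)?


Reading from the table at x = 1

-2


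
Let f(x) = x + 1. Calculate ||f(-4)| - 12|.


9


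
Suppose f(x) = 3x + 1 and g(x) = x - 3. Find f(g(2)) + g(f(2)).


f(g(2)) = -2
g(f(2)) = 4
Sum = 2

2


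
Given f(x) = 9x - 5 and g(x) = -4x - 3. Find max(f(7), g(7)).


f(7) = 58
g(7) = -31
max = 58

58


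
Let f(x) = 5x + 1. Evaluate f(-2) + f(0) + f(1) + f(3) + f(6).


f(-2) = -9
f(0) = 1
f(1) = 6
f(3) = 16
f(6) = 31
Sum = 45

45


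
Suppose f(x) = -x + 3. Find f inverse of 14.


Solve -x + 3 = 14
x = (14 - 3) / (-1) = -11

-11


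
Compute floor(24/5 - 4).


24/5 = 4.8
4.8 - 4 = 0.8
floor(0.8) = 0

0


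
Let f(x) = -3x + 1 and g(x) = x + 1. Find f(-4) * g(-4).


f(-4) = 13
g(-4) = -3
Product = -39

-39


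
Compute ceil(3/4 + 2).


3/4 = 0.75
0.75 + 2 = 2.75
ceil(2.75) = 3

3


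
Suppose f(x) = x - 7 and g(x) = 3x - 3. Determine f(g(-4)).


g(-4) = -15
f(-15) = -22

-22


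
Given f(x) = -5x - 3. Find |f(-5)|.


22


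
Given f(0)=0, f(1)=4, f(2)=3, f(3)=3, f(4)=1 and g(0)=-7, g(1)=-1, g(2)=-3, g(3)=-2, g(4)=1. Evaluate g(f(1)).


f(1) = 4
g(4) = 1

1


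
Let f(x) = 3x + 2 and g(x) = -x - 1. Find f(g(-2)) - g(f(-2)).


f(g(-2)) = 5
g(f(-2)) = 3
Difference = 2

2


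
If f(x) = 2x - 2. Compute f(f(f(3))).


10


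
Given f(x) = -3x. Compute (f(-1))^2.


f(-1) = 3
(3)^2 = 9

9


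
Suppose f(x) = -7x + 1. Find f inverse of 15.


Solve -7x + 1 = 15
x = (15 - 1) / (-7) = -2

-2


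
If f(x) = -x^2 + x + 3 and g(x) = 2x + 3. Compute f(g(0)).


g(0) = 3
f(3) = (-1)*(3)^2 + 1*(3) + 3 = -3

-3


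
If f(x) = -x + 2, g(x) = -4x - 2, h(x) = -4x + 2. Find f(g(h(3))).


h(3) = -10
g(-10) = 38
f(38) = -36

-36


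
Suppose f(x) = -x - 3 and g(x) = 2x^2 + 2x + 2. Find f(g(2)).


g(2) = 14
f(14) = -17

-17


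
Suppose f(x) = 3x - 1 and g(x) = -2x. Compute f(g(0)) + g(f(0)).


f(g(0)) = -1
g(f(0)) = 2
Sum = 1

1


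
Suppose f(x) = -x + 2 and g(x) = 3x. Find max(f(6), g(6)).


18


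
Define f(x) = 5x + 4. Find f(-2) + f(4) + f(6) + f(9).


f(-2) = -6
f(4) = 24
f(6) = 34
f(9) = 49
Sum = 101

101


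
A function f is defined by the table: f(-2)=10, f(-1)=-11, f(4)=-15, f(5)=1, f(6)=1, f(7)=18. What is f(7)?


Reading from the table at x = 7

18


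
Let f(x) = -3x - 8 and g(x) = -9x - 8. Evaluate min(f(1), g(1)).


f(1) = -11
g(1) = -17
min = -17

-17
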